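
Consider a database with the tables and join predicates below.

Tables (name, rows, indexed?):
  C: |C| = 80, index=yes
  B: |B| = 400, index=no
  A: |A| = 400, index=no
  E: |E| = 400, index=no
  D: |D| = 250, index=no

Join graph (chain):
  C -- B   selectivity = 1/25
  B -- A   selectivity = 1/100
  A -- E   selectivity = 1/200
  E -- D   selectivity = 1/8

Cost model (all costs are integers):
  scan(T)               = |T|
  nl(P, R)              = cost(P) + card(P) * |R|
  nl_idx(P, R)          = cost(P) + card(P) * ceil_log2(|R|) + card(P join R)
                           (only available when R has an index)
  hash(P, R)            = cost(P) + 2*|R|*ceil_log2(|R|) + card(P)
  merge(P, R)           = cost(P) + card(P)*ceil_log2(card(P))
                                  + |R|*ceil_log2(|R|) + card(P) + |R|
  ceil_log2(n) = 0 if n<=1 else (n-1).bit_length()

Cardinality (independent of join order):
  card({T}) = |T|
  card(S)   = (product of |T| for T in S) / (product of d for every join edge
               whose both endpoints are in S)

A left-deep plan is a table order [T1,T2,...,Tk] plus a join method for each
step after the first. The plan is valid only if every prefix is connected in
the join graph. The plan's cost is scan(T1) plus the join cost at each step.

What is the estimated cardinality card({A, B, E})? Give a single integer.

Tables in S: A(400), B(400), E(400)
Edges inside S: B-A(d=100), A-E(d=200)
numerator = 400 * 400 * 400 = 64000000
denominator = 100 * 200 = 20000
card(S) = 64000000 / 20000 = 3200

3200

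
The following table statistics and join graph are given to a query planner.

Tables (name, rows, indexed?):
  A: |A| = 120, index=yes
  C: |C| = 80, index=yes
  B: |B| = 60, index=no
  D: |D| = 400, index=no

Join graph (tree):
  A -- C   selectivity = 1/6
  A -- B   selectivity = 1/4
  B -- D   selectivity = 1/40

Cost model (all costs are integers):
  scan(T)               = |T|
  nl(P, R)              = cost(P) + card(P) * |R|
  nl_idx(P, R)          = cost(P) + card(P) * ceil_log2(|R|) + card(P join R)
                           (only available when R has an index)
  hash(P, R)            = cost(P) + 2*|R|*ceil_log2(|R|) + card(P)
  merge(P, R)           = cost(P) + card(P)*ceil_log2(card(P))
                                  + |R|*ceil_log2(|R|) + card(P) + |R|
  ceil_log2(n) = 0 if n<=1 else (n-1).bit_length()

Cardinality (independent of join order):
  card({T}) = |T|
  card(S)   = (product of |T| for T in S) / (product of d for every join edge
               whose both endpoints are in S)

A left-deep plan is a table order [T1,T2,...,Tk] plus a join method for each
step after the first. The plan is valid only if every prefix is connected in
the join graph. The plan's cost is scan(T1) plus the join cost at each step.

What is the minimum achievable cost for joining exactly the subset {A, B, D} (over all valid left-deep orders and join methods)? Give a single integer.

3800

Selinger DP over subsets of {A,B,D}:
  {A}: scan cost=120, card=120
  {B}: scan cost=60, card=60
  {D}: scan cost=400, card=400
  {AB}: card=1800; try (B,hash)→960, (A,merge)→1440, (B,merge)→1500, (A,hash)→1800, (A,nl_idx)→2280, (A,nl)→7260 …(+1); best=960 via (B,hash)
  {BD}: card=600; try (B,hash)→1520, (D,merge)→4480, (B,merge)→4820, (D,hash)→7320, (D,nl)→24060, (B,nl)→24400; best=1520 via (B,hash)
  {ABD}: card=18000; try (A,hash)→3800, (A,merge)→9080, (D,hash)→9960, (A,nl_idx)→23720, (D,merge)→26560, (A,nl)→73520 …(+1); best=3800 via (A,hash)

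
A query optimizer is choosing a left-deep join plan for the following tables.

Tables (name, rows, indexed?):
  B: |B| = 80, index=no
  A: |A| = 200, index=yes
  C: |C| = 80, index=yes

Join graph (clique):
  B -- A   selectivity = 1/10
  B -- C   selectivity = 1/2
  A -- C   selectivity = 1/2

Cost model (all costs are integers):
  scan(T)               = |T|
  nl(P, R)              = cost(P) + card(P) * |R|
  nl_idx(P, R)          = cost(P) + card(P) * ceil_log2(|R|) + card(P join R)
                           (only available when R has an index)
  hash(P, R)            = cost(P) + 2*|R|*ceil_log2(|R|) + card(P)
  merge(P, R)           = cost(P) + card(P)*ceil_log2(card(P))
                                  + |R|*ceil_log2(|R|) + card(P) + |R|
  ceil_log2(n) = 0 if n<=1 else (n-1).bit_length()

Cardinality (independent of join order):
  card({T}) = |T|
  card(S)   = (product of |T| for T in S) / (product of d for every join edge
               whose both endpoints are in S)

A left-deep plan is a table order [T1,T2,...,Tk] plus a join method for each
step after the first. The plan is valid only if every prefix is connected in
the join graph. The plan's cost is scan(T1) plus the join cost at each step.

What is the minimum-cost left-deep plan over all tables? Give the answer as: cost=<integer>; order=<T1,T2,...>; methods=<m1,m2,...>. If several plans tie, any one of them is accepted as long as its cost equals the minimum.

cost=4240; order=A,B,C; methods=hash,hash

Selinger DP (subsets sized 1..n):
  {B}: scan cost=80, card=80
  {A}: scan cost=200, card=200
  {C}: scan cost=80, card=80
  {AB}: card=1600; try (B,hash)→1520, (A,nl_idx)→2320, (A,merge)→2520, (B,merge)→2640, (A,hash)→3360, (A,nl)→16080 …(+1); best=1520 via (B,hash)
  {BC}: card=3200; try (C,hash)→1280, (B,hash)→1280, (C,merge)→1360, (B,merge)→1360, (C,nl_idx)→3840, (C,nl)→6480 …(+1); best=1280 via (C,hash)
  {AC}: card=8000; try (C,hash)→1520, (A,merge)→2520, (C,merge)→2640, (A,hash)→3360, (A,nl_idx)→8720, (C,nl_idx)→9600 …(+2); best=1520 via (C,hash)
  {ABC}: card=32000; try (C,hash)→4240, (A,hash)→7680, (B,hash)→10640, (C,merge)→21360, (A,merge)→44680, (C,nl_idx)→44720 …(+5); best=4240 via (C,hash)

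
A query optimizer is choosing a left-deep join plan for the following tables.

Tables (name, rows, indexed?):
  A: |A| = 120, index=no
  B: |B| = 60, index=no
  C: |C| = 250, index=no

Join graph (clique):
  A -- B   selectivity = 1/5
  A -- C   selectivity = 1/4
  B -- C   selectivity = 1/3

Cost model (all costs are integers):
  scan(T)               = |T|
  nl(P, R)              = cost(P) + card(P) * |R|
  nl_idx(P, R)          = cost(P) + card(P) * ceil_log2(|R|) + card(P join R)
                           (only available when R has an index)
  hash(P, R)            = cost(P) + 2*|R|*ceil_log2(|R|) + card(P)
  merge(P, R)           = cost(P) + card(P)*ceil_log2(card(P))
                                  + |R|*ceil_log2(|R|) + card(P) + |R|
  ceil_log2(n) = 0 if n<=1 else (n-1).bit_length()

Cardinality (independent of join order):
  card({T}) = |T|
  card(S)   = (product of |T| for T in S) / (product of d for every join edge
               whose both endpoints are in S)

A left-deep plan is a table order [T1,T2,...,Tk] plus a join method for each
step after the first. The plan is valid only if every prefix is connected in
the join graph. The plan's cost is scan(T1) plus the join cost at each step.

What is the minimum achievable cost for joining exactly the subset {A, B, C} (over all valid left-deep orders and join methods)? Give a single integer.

Selinger DP over subsets of {A,B,C}:
  {A}: scan cost=120, card=120
  {B}: scan cost=60, card=60
  {C}: scan cost=250, card=250
  {AB}: card=1440; try (B,hash)→960, (A,merge)→1440, (B,merge)→1500, (A,hash)→1800, (A,nl)→7260, (B,nl)→7320; best=960 via (B,hash)
  {AC}: card=7500; try (A,hash)→2180, (C,merge)→3330, (A,merge)→3460, (C,hash)→4240, (C,nl)→30120, (A,nl)→30250; best=2180 via (A,hash)
  {BC}: card=5000; try (B,hash)→1220, (C,merge)→2730, (B,merge)→2920, (C,hash)→4120, (C,nl)→15060, (B,nl)→15250; best=1220 via (B,hash)
  {ABC}: card=30000; try (C,hash)→6400, (A,hash)→7900, (B,hash)→10400, (C,merge)→20490, (A,merge)→72180, (B,merge)→107600 …(+3); best=6400 via (C,hash)

6400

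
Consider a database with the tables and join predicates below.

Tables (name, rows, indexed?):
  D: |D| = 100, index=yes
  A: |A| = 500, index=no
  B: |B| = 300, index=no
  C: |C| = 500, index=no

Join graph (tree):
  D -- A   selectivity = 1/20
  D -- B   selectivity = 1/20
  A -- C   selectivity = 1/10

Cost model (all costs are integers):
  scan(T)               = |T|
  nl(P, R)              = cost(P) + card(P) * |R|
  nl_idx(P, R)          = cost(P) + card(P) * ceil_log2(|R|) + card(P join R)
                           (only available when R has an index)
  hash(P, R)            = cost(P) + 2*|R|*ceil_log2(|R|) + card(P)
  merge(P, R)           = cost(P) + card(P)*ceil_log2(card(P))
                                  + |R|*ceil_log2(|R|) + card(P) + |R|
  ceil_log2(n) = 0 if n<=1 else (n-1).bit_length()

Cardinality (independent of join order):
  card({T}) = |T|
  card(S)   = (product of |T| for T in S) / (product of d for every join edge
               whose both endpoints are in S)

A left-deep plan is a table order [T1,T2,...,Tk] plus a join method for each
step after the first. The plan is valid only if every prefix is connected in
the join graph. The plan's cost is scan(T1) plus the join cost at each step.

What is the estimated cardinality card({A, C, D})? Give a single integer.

125000

Tables in S: A(500), C(500), D(100)
Edges inside S: D-A(d=20), A-C(d=10)
numerator = 500 * 500 * 100 = 25000000
denominator = 20 * 10 = 200
card(S) = 25000000 / 200 = 125000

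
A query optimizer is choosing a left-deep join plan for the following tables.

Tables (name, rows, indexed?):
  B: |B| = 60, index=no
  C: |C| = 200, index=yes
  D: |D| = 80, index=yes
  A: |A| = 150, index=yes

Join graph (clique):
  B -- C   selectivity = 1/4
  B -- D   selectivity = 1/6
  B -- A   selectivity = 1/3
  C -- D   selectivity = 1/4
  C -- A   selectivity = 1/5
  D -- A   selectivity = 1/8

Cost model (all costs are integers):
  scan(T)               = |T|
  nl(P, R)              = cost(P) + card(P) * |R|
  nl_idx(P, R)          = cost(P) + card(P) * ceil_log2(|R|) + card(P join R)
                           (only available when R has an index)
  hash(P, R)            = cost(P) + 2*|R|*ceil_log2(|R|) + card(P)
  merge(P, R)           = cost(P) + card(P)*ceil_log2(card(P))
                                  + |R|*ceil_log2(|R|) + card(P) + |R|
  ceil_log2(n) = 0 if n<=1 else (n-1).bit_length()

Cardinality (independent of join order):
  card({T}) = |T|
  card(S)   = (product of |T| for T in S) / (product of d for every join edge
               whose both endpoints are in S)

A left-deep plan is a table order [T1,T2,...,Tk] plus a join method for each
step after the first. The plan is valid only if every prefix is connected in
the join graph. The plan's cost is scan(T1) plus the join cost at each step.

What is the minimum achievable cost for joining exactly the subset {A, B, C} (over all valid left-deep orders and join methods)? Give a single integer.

6520

Selinger DP over subsets of {A,B,C}:
  {B}: scan cost=60, card=60
  {C}: scan cost=200, card=200
  {A}: scan cost=150, card=150
  {BC}: card=3000; try (B,hash)→1120, (C,merge)→2280, (B,merge)→2420, (C,hash)→3320, (C,nl_idx)→3540, (C,nl)→12060 …(+1); best=1120 via (B,hash)
  {AB}: card=3000; try (B,hash)→1020, (A,merge)→1830, (B,merge)→1920, (A,hash)→2520, (A,nl_idx)→3540, (A,nl)→9060 …(+1); best=1020 via (B,hash)
  {AC}: card=6000; try (A,hash)→2800, (C,merge)→3300, (A,merge)→3350, (C,hash)→3500, (C,nl_idx)→7350, (A,nl_idx)→7800 …(+2); best=2800 via (A,hash)
  {ABC}: card=30000; try (A,hash)→6520, (C,hash)→7220, (B,hash)→9520, (A,merge)→41470, (C,merge)→41820, (C,nl_idx)→55020 …(+5); best=6520 via (A,hash)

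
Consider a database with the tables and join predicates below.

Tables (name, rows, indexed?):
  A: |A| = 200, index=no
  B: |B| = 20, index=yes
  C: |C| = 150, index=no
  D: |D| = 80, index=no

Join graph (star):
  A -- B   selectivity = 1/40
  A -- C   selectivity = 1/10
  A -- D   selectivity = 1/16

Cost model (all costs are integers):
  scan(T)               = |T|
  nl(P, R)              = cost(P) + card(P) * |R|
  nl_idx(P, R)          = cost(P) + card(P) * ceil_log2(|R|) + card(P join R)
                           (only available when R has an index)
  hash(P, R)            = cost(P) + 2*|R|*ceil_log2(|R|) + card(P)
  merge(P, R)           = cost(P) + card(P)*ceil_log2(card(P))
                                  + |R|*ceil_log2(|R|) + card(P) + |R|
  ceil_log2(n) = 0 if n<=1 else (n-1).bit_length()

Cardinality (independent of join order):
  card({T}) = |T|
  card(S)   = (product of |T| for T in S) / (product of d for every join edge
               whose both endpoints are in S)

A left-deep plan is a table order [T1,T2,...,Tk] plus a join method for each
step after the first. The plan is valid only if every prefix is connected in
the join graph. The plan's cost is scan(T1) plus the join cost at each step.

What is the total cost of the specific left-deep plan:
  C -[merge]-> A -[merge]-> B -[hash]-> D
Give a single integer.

step 1: scan C: cost=150, card=150
step 2: join A via merge
    card(P join A) = 150*200/(10) = 3000
    cost = 150 + 150*8 + 200*8 + 150 + 200 = 3300
step 3: join B via merge
    card(P join B) = 3000*20/(40) = 1500
    cost = 3300 + 3000*12 + 20*5 + 3000 + 20 = 42420
step 4: join D via hash
    card(P join D) = 1500*80/(16) = 7500
    cost = 42420 + 2*80*7 + 1500 = 45040

45040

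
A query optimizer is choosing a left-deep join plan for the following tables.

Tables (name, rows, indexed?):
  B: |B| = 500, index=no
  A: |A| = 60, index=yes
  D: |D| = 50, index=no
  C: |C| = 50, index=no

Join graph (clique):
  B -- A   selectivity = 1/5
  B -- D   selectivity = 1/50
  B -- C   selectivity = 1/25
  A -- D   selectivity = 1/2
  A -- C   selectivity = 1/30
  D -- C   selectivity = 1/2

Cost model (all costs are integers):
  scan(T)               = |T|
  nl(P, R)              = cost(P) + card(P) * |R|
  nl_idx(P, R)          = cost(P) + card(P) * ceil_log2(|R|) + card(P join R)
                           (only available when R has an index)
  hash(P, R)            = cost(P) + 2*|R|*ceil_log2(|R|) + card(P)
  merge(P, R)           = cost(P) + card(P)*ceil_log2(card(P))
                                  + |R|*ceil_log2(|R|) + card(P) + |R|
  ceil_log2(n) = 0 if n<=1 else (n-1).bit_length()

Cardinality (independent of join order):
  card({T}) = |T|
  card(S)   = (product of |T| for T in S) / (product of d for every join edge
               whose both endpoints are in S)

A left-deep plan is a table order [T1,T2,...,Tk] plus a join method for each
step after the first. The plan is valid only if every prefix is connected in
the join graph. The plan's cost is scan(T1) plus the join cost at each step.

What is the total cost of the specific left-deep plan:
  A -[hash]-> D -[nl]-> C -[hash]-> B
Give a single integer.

85970

step 1: scan A: cost=60, card=60
step 2: join D via hash
    card(P join D) = 60*50/(2) = 1500
    cost = 60 + 2*50*6 + 60 = 720
step 3: join C via nl
    card(P join C) = 1500*50/(30*2) = 1250
    cost = 720 + 1500*50 = 75720
step 4: join B via hash
    card(P join B) = 1250*500/(5*50*25) = 100
    cost = 75720 + 2*500*9 + 1250 = 85970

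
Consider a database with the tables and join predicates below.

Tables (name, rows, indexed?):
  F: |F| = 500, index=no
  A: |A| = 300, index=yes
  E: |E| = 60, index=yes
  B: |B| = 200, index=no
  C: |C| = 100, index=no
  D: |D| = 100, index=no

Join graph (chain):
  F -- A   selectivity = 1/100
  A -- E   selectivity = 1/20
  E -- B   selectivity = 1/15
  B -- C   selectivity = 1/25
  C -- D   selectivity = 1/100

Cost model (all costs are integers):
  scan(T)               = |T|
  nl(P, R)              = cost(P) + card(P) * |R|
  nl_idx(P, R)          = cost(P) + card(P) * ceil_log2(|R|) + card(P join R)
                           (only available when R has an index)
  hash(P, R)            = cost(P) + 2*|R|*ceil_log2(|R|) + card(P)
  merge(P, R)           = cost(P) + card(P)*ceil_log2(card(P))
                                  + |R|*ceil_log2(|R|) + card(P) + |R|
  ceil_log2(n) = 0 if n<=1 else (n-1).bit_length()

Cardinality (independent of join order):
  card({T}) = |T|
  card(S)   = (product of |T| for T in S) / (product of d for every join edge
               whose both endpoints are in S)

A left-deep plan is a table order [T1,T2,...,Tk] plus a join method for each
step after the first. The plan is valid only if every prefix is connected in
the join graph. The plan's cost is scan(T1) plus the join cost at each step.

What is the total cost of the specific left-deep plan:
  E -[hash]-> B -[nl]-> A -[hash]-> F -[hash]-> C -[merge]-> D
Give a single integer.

4886520

step 1: scan E: cost=60, card=60
step 2: join B via hash
    card(P join B) = 60*200/(15) = 800
    cost = 60 + 2*200*8 + 60 = 3320
step 3: join A via nl
    card(P join A) = 800*300/(20) = 12000
    cost = 3320 + 800*300 = 243320
step 4: join F via hash
    card(P join F) = 12000*500/(100) = 60000
    cost = 243320 + 2*500*9 + 12000 = 264320
step 5: join C via hash
    card(P join C) = 60000*100/(25) = 240000
    cost = 264320 + 2*100*7 + 60000 = 325720
step 6: join D via merge
    card(P join D) = 240000*100/(100) = 240000
    cost = 325720 + 240000*18 + 100*7 + 240000 + 100 = 4886520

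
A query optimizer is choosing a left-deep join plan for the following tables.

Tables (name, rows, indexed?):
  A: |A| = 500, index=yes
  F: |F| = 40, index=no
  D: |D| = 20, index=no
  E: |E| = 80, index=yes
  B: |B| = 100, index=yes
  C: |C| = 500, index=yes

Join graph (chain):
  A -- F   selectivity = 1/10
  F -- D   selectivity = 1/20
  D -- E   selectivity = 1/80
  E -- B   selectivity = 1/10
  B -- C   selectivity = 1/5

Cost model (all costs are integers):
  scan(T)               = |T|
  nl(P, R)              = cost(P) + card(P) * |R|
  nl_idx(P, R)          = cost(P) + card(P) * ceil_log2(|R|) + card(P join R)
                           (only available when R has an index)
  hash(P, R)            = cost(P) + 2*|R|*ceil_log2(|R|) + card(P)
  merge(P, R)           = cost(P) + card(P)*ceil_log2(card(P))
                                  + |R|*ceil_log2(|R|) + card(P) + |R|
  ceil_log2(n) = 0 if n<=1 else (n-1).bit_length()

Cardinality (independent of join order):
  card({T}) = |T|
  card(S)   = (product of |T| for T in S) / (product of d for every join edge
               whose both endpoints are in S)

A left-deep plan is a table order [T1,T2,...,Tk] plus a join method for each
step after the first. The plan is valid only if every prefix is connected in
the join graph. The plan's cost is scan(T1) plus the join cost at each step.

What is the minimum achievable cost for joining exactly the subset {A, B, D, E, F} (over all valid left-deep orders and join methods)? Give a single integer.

Selinger DP over subsets of {A,B,D,E,F}:
  {A}: scan cost=500, card=500
  {F}: scan cost=40, card=40
  {D}: scan cost=20, card=20
  {E}: scan cost=80, card=80
  {B}: scan cost=100, card=100
  {AF}: card=2000; try (F,hash)→1480, (A,nl_idx)→2400, (A,merge)→5320, (F,merge)→5780, (A,hash)→9080, (A,nl)→20040 …(+1); best=1480 via (F,hash)
  {DF}: card=40; try (D,hash)→280, (F,merge)→420, (D,merge)→440, (F,hash)→520, (F,nl)→820, (D,nl)→840; best=280 via (D,hash)
  {DE}: card=20; try (E,nl_idx)→180, (D,hash)→360, (E,merge)→780, (D,merge)→840, (E,hash)→1160, (E,nl)→1620 …(+1); best=180 via (E,nl_idx)
  {BE}: card=800; try (E,hash)→1320, (B,nl_idx)→1440, (B,merge)→1520, (E,merge)→1540, (B,hash)→1560, (E,nl_idx)→1600 …(+2); best=1320 via (E,hash)
  {ADF}: card=2000; try (A,nl_idx)→2640, (D,hash)→3680, (A,merge)→5560, (A,hash)→9320, (A,nl)→20280, (D,merge)→25600 …(+1); best=2640 via (A,nl_idx)
  {DEF}: card=40; try (F,merge)→580, (E,nl_idx)→600, (F,hash)→680, (F,nl)→980, (E,merge)→1200, (E,hash)→1440 …(+1); best=580 via (F,merge)
  {BDE}: card=200; try (B,nl_idx)→520, (B,merge)→1100, (B,hash)→1600, (B,nl)→2180, (D,hash)→2320, (D,merge)→10240 …(+1); best=520 via (B,nl_idx)
  {ADEF}: card=2000; try (A,nl_idx)→2940, (E,hash)→5760, (A,merge)→5860, (A,hash)→9620, (E,nl_idx)→18640, (A,nl)→20580 …(+2); best=2940 via (A,nl_idx)
  {BDEF}: card=400; try (F,hash)→1200, (B,nl_idx)→1260, (B,merge)→1660, (B,hash)→2020, (F,merge)→2600, (B,nl)→4580 …(+1); best=1200 via (F,hash)
  {ABDEF}: card=20000; try (B,hash)→6340, (A,merge)→10200, (A,hash)→10600, (A,nl_idx)→24800, (B,merge)→27740, (B,nl_idx)→36940 …(+2); best=6340 via (B,hash)

6340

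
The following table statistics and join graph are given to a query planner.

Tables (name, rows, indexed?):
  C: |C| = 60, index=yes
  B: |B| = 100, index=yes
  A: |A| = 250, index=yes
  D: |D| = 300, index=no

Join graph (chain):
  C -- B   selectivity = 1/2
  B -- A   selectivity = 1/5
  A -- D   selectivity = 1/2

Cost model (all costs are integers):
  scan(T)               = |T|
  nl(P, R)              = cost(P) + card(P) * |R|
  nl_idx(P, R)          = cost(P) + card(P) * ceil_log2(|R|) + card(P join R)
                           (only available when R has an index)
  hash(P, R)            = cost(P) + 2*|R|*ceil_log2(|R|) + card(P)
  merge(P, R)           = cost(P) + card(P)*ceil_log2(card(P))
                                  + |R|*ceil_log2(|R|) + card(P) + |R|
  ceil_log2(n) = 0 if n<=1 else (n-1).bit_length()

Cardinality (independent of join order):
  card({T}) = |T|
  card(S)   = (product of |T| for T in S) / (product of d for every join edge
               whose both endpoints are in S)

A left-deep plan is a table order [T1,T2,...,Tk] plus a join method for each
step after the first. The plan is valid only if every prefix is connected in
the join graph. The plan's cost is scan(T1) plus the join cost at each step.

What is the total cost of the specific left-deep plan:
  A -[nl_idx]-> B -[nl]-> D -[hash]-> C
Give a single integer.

step 1: scan A: cost=250, card=250
step 2: join B via nl_idx
    card(P join B) = 250*100/(5) = 5000
    cost = 250 + 250*7 + 5000 = 7000
step 3: join D via nl
    card(P join D) = 5000*300/(2) = 750000
    cost = 7000 + 5000*300 = 1507000
step 4: join C via hash
    card(P join C) = 750000*60/(2) = 22500000
    cost = 1507000 + 2*60*6 + 750000 = 2257720

2257720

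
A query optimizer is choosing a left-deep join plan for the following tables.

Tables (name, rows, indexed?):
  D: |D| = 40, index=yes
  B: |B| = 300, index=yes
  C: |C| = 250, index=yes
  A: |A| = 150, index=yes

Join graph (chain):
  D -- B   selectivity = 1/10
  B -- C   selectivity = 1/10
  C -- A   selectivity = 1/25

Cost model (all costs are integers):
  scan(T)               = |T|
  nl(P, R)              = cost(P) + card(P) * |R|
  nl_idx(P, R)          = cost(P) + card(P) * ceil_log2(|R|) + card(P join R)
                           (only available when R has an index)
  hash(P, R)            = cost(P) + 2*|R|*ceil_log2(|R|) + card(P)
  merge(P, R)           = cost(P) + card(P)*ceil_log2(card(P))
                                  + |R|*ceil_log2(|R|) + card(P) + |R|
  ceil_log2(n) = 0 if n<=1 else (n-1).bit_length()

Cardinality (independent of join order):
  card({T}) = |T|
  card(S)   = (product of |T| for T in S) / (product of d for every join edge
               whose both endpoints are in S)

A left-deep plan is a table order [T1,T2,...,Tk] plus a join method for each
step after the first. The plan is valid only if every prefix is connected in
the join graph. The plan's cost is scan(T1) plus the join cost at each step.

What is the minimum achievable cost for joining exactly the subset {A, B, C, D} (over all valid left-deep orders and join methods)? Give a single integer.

Selinger DP over subsets of {A,B,C,D}:
  {D}: scan cost=40, card=40
  {B}: scan cost=300, card=300
  {C}: scan cost=250, card=250
  {A}: scan cost=150, card=150
  {BD}: card=1200; try (D,hash)→1080, (B,nl_idx)→1600, (D,nl_idx)→3300, (B,merge)→3320, (D,merge)→3580, (B,hash)→5480 …(+2); best=1080 via (D,hash)
  {BC}: card=7500; try (C,hash)→4600, (B,merge)→5500, (C,merge)→5550, (B,hash)→5900, (B,nl_idx)→10000, (C,nl_idx)→10200 …(+2); best=4600 via (C,hash)
  {AC}: card=1500; try (C,nl_idx)→2850, (A,hash)→2900, (C,merge)→3750, (A,nl_idx)→3750, (A,merge)→3850, (C,hash)→4300 …(+2); best=2850 via (C,nl_idx)
  {BCD}: card=30000; try (C,hash)→6280, (D,hash)→12580, (C,merge)→17730, (C,nl_idx)→40680, (D,nl_idx)→79600, (D,merge)→109880 …(+2); best=6280 via (C,hash)
  {ABC}: card=45000; try (B,hash)→9750, (A,hash)→14500, (B,merge)→23850, (B,nl_idx)→61350, (A,nl_idx)→109600, (A,merge)→110950 …(+2); best=9750 via (B,hash)
  {ABCD}: card=180000; try (A,hash)→38680, (D,hash)→55230, (A,nl_idx)→426280, (D,nl_idx)→459750, (A,merge)→487630, (D,merge)→775030 …(+2); best=38680 via (A,hash)

38680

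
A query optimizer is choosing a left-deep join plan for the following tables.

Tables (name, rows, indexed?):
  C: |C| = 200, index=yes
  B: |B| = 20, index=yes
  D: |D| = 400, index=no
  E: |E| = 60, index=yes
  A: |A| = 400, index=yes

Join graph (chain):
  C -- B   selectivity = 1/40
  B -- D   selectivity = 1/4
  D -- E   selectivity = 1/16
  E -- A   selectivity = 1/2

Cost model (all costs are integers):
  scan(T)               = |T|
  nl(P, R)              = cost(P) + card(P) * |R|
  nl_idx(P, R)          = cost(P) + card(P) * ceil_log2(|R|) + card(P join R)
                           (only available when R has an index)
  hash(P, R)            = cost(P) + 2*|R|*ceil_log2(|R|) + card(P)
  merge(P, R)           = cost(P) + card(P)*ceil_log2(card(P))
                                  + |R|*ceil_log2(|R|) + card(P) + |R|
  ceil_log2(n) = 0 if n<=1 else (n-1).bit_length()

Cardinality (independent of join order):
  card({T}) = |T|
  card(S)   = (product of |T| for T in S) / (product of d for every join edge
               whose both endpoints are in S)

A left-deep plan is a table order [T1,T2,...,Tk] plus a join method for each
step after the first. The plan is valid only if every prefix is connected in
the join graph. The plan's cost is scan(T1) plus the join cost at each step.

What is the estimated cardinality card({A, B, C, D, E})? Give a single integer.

Tables in S: A(400), B(20), C(200), D(400), E(60)
Edges inside S: C-B(d=40), B-D(d=4), D-E(d=16), E-A(d=2)
numerator = 400 * 20 * 200 * 400 * 60 = 38400000000
denominator = 40 * 4 * 16 * 2 = 5120
card(S) = 38400000000 / 5120 = 7500000

7500000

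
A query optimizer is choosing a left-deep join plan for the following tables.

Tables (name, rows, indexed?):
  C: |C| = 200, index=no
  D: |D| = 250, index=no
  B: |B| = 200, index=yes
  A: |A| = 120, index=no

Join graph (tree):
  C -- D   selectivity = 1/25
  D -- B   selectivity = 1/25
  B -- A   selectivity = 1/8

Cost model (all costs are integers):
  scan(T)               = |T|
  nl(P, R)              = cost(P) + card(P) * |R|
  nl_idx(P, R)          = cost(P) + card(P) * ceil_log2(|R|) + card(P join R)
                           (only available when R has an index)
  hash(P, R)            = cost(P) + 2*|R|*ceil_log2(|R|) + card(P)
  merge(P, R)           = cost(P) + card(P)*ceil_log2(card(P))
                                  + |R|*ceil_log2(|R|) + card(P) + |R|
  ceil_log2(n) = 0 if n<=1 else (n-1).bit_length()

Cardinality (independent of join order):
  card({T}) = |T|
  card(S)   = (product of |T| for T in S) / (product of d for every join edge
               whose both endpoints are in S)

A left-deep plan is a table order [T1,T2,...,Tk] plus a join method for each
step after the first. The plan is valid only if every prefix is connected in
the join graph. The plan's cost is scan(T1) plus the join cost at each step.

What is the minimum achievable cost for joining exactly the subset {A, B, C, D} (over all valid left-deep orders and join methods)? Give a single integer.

26580

Selinger DP over subsets of {A,B,C,D}:
  {C}: scan cost=200, card=200
  {D}: scan cost=250, card=250
  {B}: scan cost=200, card=200
  {A}: scan cost=120, card=120
  {CD}: card=2000; try (C,hash)→3700, (D,merge)→4250, (C,merge)→4300, (D,hash)→4400, (D,nl)→50200, (C,nl)→50250; best=3700 via (C,hash)
  {BD}: card=2000; try (B,hash)→3700, (D,merge)→4250, (B,nl_idx)→4250, (B,merge)→4300, (D,hash)→4400, (D,nl)→50200 …(+1); best=3700 via (B,hash)
  {AB}: card=3000; try (A,hash)→2080, (B,merge)→2880, (A,merge)→2960, (B,hash)→3440, (B,nl_idx)→4080, (B,nl)→24120 …(+1); best=2080 via (A,hash)
  {BCD}: card=16000; try (C,hash)→8900, (B,hash)→8900, (C,merge)→29500, (B,merge)→29500, (B,nl_idx)→35700, (C,nl)→403700 …(+1); best=8900 via (C,hash)
  {ABD}: card=30000; try (A,hash)→7380, (D,hash)→9080, (A,merge)→28660, (D,merge)→43330, (A,nl)→243700, (D,nl)→752080; best=7380 via (A,hash)
  {ABCD}: card=240000; try (A,hash)→26580, (C,hash)→40580, (A,merge)→249860, (C,merge)→489180, (A,nl)→1928900, (C,nl)→6007380; best=26580 via (A,hash)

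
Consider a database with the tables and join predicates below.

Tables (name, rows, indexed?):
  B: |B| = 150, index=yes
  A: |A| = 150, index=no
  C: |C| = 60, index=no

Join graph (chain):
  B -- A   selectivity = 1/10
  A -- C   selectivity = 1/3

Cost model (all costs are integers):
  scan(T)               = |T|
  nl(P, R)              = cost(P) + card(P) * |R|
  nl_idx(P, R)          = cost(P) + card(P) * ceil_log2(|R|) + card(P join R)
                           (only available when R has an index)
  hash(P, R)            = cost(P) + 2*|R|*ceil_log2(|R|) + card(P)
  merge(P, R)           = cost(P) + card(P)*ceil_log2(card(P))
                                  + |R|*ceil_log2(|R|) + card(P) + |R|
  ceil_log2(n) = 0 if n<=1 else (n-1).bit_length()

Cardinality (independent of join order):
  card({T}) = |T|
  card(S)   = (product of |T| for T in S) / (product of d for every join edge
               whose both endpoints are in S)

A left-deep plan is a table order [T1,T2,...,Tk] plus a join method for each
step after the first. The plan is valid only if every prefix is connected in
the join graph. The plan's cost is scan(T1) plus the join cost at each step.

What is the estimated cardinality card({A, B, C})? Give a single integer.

45000

Tables in S: A(150), B(150), C(60)
Edges inside S: B-A(d=10), A-C(d=3)
numerator = 150 * 150 * 60 = 1350000
denominator = 10 * 3 = 30
card(S) = 1350000 / 30 = 45000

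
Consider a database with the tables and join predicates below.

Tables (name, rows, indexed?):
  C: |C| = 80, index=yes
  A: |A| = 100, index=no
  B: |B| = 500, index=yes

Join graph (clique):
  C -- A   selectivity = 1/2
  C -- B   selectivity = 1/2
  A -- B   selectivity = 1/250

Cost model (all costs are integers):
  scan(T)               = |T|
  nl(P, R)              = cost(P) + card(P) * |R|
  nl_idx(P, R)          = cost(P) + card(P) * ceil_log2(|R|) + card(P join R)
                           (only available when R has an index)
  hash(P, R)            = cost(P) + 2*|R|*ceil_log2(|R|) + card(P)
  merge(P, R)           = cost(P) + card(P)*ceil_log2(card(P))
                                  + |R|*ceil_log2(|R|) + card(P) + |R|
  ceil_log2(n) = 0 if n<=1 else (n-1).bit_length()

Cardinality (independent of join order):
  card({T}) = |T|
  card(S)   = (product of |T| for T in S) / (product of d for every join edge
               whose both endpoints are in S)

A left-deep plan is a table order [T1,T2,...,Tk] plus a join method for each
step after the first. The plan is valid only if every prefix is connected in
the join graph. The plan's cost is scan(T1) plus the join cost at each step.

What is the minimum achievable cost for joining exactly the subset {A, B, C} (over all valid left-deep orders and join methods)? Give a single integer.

2520

Selinger DP over subsets of {A,B,C}:
  {C}: scan cost=80, card=80
  {A}: scan cost=100, card=100
  {B}: scan cost=500, card=500
  {AC}: card=4000; try (C,hash)→1320, (A,merge)→1520, (C,merge)→1540, (A,hash)→1560, (C,nl_idx)→4800, (A,nl)→8080 …(+1); best=1320 via (C,hash)
  {BC}: card=20000; try (C,hash)→2120, (B,merge)→5720, (C,merge)→6140, (B,hash)→9160, (B,nl_idx)→20800, (C,nl_idx)→24000 …(+2); best=2120 via (C,hash)
  {AB}: card=200; try (B,nl_idx)→1200, (A,hash)→2400, (B,merge)→5900, (A,merge)→6300, (B,hash)→9200, (B,nl)→50100 …(+1); best=1200 via (B,nl_idx)
  {ABC}: card=4000; try (C,hash)→2520, (C,merge)→3640, (C,nl_idx)→6600, (B,hash)→14320, (C,nl)→17200, (A,hash)→23520 …(+5); best=2520 via (C,hash)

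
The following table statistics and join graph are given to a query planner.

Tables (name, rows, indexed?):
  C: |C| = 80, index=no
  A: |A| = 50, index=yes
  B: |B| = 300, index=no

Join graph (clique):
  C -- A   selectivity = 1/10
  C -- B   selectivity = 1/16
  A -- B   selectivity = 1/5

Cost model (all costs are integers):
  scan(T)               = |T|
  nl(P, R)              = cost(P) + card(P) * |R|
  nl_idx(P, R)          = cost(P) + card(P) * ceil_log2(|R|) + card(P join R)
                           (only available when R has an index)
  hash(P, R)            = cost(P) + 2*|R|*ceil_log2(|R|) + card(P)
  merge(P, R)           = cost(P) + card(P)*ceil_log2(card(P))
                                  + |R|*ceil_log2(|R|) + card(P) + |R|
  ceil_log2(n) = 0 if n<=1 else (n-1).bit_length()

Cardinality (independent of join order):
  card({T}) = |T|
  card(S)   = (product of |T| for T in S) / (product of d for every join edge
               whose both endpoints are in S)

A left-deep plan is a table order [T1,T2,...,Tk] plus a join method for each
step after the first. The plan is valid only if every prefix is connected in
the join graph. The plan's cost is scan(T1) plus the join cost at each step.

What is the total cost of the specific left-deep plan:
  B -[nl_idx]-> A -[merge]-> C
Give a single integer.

step 1: scan B: cost=300, card=300
step 2: join A via nl_idx
    card(P join A) = 300*50/(5) = 3000
    cost = 300 + 300*6 + 3000 = 5100
step 3: join C via merge
    card(P join C) = 3000*80/(10*16) = 1500
    cost = 5100 + 3000*12 + 80*7 + 3000 + 80 = 44740

44740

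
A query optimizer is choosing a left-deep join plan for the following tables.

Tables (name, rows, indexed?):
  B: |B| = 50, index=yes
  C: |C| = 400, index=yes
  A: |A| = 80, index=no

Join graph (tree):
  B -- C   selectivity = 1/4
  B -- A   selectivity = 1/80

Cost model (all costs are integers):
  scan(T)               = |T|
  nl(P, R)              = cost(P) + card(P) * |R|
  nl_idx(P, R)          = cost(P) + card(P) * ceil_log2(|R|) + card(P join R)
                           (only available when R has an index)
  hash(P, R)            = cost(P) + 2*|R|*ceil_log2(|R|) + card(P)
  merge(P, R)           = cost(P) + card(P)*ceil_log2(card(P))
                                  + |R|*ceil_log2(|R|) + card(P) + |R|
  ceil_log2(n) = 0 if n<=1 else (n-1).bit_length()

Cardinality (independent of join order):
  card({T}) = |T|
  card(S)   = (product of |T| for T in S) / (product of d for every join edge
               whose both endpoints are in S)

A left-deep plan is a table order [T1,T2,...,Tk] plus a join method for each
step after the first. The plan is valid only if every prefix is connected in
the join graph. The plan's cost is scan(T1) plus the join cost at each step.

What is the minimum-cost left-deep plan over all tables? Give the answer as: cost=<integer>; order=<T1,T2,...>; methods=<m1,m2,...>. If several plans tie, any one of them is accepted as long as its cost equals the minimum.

Selinger DP (subsets sized 1..n):
  {B}: scan cost=50, card=50
  {C}: scan cost=400, card=400
  {A}: scan cost=80, card=80
  {BC}: card=5000; try (B,hash)→1400, (C,merge)→4400, (B,merge)→4750, (C,nl_idx)→5500, (C,hash)→7300, (B,nl_idx)→7800 …(+2); best=1400 via (B,hash)
  {AB}: card=50; try (B,nl_idx)→610, (B,hash)→760, (A,merge)→1040, (B,merge)→1070, (A,hash)→1220, (A,nl)→4050 …(+1); best=610 via (B,nl_idx)
  {ABC}: card=5000; try (C,merge)→4960, (C,nl_idx)→6060, (A,hash)→7520, (C,hash)→7860, (C,nl)→20610, (A,merge)→72040 …(+1); best=4960 via (C,merge)

cost=4960; order=A,B,C; methods=nl_idx,merge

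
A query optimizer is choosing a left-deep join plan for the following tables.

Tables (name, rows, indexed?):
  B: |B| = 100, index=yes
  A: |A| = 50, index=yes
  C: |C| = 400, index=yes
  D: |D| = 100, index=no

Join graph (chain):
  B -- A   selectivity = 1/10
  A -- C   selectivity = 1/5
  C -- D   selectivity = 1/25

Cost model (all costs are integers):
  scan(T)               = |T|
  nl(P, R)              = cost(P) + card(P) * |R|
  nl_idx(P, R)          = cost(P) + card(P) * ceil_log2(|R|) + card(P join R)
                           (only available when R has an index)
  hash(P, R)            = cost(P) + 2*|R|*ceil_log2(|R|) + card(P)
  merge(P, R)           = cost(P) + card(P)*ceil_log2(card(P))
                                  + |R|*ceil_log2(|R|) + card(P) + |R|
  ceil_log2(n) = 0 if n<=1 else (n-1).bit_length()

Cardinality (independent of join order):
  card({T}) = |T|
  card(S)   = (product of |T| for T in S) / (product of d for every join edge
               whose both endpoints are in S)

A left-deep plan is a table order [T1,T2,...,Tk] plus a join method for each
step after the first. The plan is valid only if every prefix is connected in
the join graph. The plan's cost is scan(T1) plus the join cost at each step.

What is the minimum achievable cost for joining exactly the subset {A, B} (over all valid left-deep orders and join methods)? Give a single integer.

Selinger DP over subsets of {A,B}:
  {B}: scan cost=100, card=100
  {A}: scan cost=50, card=50
  {AB}: card=500; try (A,hash)→800, (B,nl_idx)→900, (B,merge)→1200, (A,nl_idx)→1200, (A,merge)→1250, (B,hash)→1500 …(+2); best=800 via (A,hash)

800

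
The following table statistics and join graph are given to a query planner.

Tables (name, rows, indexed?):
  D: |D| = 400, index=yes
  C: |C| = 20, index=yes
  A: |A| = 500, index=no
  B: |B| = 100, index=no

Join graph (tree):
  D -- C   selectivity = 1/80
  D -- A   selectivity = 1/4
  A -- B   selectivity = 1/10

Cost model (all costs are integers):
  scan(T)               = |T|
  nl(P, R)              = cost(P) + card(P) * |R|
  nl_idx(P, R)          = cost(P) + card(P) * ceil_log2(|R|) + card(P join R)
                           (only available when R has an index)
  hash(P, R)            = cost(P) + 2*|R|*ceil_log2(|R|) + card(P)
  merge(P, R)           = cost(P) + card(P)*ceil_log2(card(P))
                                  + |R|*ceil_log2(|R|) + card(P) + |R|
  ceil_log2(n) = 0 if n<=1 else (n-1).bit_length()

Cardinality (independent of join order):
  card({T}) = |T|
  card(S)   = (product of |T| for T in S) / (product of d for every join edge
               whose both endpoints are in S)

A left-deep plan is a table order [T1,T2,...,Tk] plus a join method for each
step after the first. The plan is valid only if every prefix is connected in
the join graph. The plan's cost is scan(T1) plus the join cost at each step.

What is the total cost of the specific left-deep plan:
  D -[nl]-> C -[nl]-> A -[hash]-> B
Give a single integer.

step 1: scan D: cost=400, card=400
step 2: join C via nl
    card(P join C) = 400*20/(80) = 100
    cost = 400 + 400*20 = 8400
step 3: join A via nl
    card(P join A) = 100*500/(4) = 12500
    cost = 8400 + 100*500 = 58400
step 4: join B via hash
    card(P join B) = 12500*100/(10) = 125000
    cost = 58400 + 2*100*7 + 12500 = 72300

72300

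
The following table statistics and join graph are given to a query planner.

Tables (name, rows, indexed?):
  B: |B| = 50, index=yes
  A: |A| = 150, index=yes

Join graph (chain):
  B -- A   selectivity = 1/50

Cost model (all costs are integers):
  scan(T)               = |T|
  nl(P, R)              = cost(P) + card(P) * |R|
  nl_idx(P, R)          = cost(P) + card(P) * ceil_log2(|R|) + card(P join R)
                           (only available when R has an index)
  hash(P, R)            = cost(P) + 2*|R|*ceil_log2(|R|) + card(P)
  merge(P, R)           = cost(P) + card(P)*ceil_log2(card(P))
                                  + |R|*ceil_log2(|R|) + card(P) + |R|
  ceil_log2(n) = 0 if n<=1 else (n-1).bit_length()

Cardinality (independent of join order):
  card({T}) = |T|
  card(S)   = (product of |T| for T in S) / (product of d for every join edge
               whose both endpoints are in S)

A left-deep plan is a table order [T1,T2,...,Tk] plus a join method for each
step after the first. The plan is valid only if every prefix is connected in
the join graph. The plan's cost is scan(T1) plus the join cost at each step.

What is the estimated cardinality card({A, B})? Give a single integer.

Tables in S: A(150), B(50)
Edges inside S: B-A(d=50)
numerator = 150 * 50 = 7500
denominator = 50 = 50
card(S) = 7500 / 50 = 150

150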